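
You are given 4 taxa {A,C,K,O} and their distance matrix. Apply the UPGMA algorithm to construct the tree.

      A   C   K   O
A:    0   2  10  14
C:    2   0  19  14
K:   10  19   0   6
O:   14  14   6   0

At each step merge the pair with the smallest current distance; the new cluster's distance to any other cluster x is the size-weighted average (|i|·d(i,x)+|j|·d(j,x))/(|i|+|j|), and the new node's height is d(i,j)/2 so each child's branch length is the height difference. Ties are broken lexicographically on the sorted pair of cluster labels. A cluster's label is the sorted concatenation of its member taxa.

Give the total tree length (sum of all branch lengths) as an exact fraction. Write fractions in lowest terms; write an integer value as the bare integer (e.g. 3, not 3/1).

73/4

1. join A+C (d=2) ⇒ AC; edges |A|=1, |C|=1
  updated: d(AC,K)=29/2, d(AC,O)=14
2. join K+O (d=6) ⇒ KO; edges |K|=3, |O|=3
  updated: d(AC,KO)=57/4
3. join AC+KO (d=57/4) ⇒ ACKO; edges |AC|=49/8, |KO|=33/8
final tree: ((A:1,C:1):49/8,(K:3,O:3):33/8)
total length: 73/4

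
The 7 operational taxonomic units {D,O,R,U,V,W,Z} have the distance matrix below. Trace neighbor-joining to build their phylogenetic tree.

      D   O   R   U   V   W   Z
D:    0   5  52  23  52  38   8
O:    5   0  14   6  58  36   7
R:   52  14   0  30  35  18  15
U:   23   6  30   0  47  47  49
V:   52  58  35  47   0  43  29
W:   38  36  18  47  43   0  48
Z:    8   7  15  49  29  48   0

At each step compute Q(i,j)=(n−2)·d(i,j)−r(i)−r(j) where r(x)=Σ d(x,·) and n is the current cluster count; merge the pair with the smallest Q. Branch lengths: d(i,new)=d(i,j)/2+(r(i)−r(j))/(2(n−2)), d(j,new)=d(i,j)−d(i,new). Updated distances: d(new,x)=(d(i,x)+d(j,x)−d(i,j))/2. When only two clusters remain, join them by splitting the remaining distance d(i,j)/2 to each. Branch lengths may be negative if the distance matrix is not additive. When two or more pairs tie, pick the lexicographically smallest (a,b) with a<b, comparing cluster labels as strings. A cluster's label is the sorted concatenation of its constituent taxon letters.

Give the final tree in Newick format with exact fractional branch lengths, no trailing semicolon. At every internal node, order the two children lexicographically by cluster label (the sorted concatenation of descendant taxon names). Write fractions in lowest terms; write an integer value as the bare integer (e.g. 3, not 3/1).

step 1: merge (R,W) at d=18, Q=-304; branch lengths R→12/5, W→78/5; new cluster RW
  updated: d(D,RW)=36, d(O,RW)=16, d(RW,U)=59/2, d(RW,V)=30, d(RW,Z)=45/2
step 2: merge (RW,V) at d=30, Q=-230; branch lengths RW→19/4, V→101/4; new cluster RVW
  updated: d(D,RVW)=29, d(O,RVW)=22, d(RVW,U)=93/4, d(RVW,Z)=43/4
step 3: merge (RVW,Z) at d=43/4, Q=-255/2; branch lengths RVW→85/12, Z→11/3; new cluster RVWZ
  updated: d(D,RVWZ)=105/8, d(O,RVWZ)=73/8, d(RVWZ,U)=123/4
step 4: merge (D,RVWZ) at d=105/8, Q=-543/8; branch lengths D→115/32, RVWZ→305/32; new cluster DRVWZ
  updated: d(DRVWZ,O)=1/2, d(DRVWZ,U)=325/16
step 5: merge (DRVWZ,O) at d=1/2, Q=-429/16; branch lengths DRVWZ→237/32, O→-221/32; new cluster DORVWZ
  updated: d(DORVWZ,U)=413/32
step 6: merge (DORVWZ,U) at d=413/32; branch lengths DORVWZ→413/64, U→413/64; new cluster DORUVWZ
final tree: (((D:115/32,(((R:12/5,W:78/5):19/4,V:101/4):85/12,Z:11/3):305/32):237/32,O:-221/32):413/64,U:413/64)
total length: 2729/32

(((D:115/32,(((R:12/5,W:78/5):19/4,V:101/4):85/12,Z:11/3):305/32):237/32,O:-221/32):413/64,U:413/64)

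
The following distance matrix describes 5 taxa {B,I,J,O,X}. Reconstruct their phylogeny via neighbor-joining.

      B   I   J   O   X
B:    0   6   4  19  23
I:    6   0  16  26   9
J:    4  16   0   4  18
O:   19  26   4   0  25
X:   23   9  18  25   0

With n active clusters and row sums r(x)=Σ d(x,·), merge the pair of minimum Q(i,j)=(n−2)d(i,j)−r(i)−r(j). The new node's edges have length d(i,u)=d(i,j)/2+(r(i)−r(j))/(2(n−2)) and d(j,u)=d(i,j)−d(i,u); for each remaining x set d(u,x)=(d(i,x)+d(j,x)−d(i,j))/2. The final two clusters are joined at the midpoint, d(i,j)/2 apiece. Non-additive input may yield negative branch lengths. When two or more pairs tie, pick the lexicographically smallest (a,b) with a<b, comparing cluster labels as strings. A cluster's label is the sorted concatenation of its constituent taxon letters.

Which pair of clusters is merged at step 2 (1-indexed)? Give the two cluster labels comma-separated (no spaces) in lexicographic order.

B,IX

1. join I+X (d=9, Q=-105) ⇒ IX; edges |I|=3/2, |X|=15/2
  updated: d(B,IX)=10, d(IX,J)=25/2, d(IX,O)=21
2. join B+IX (d=10, Q=-113/2) ⇒ BIX; edges |B|=19/8, |IX|=61/8
  updated: d(BIX,J)=13/4, d(BIX,O)=15
3. join BIX+J (d=13/4, Q=-89/4) ⇒ BIJX; edges |BIX|=57/8, |J|=-31/8
  updated: d(BIJX,O)=63/8
4. join BIJX+O (d=63/8) ⇒ BIJOX; edges |BIJX|=63/16, |O|=63/16
final tree: (((B:19/8,(I:3/2,X:15/2):61/8):57/8,J:-31/8):63/16,O:63/16)
total length: 241/8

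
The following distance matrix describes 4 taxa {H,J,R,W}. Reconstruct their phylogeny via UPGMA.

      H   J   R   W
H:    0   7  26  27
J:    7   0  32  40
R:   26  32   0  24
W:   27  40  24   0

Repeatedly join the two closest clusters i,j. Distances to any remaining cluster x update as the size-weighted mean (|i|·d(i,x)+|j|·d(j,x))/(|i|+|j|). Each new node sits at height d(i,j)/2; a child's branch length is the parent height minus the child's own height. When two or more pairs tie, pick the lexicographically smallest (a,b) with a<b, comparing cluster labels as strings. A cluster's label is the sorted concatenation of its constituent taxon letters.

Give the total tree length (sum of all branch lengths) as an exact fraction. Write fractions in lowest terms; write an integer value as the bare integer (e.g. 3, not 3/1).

187/4

iteration 1: select H,J (d=7); attach at lengths (7/2, 7/2); label the merged cluster HJ
  updated: d(HJ,R)=29, d(HJ,W)=67/2
iteration 2: select R,W (d=24); attach at lengths (12, 12); label the merged cluster RW
  updated: d(HJ,RW)=125/4
iteration 3: select HJ,RW (d=125/4); attach at lengths (97/8, 29/8); label the merged cluster HJRW
final tree: ((H:7/2,J:7/2):97/8,(R:12,W:12):29/8)
total length: 187/4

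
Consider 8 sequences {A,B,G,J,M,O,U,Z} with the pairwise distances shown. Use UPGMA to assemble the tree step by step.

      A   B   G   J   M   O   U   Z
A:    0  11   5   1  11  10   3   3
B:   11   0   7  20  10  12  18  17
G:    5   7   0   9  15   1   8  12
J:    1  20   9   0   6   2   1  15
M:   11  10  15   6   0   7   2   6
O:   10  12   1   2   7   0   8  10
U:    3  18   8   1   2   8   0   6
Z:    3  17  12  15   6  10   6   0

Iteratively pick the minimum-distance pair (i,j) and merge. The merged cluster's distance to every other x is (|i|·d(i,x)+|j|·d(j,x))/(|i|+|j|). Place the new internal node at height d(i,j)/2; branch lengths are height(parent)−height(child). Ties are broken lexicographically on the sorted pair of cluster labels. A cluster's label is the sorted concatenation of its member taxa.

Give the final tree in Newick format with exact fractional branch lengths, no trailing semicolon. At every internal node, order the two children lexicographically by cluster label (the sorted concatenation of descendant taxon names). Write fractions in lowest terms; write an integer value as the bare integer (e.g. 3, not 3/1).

step 1: merge (A,J) at d=1; branch lengths A→1/2, J→1/2; new cluster AJ
  updated: d(AJ,B)=31/2, d(AJ,G)=7, d(AJ,M)=17/2, d(AJ,O)=6, d(AJ,U)=2, d(AJ,Z)=9
step 2: merge (G,O) at d=1; branch lengths G→1/2, O→1/2; new cluster GO
  updated: d(AJ,GO)=13/2, d(B,GO)=19/2, d(GO,M)=11, d(GO,U)=8, d(GO,Z)=11
step 3: merge (AJ,U) at d=2; branch lengths AJ→1/2, U→1; new cluster AJU
  updated: d(AJU,B)=49/3, d(AJU,GO)=7, d(AJU,M)=19/3, d(AJU,Z)=8
step 4: merge (M,Z) at d=6; branch lengths M→3, Z→3; new cluster MZ
  updated: d(AJU,MZ)=43/6, d(B,MZ)=27/2, d(GO,MZ)=11
step 5: merge (AJU,GO) at d=7; branch lengths AJU→5/2, GO→3; new cluster AGJOU
  updated: d(AGJOU,B)=68/5, d(AGJOU,MZ)=87/10
step 6: merge (AGJOU,MZ) at d=87/10; branch lengths AGJOU→17/20, MZ→27/20; new cluster AGJMOUZ
  updated: d(AGJMOUZ,B)=95/7
step 7: merge (AGJMOUZ,B) at d=95/7; branch lengths AGJMOUZ→341/140, B→95/14; new cluster ABGJMOUZ
final tree: (((((A:1/2,J:1/2):1/2,U:1):5/2,(G:1/2,O:1/2):3):17/20,(M:3,Z:3):27/20):341/140,B:95/14)
total length: 3699/140

(((((A:1/2,J:1/2):1/2,U:1):5/2,(G:1/2,O:1/2):3):17/20,(M:3,Z:3):27/20):341/140,B:95/14)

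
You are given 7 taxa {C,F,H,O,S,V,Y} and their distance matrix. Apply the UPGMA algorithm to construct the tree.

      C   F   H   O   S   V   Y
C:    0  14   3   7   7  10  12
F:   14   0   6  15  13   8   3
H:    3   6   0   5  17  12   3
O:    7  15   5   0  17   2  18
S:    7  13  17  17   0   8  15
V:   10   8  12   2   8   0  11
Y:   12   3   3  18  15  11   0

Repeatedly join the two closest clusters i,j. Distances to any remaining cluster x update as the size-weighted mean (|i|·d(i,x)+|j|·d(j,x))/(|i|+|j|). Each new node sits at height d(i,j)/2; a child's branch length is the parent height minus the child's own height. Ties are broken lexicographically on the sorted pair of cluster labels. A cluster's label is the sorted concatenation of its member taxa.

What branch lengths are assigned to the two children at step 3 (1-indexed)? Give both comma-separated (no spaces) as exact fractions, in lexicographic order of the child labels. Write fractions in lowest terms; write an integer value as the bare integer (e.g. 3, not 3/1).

3/2,3/2

1. join O+V (d=2) ⇒ OV; edges |O|=1, |V|=1
  updated: d(C,OV)=17/2, d(F,OV)=23/2, d(H,OV)=17/2, d(OV,S)=25/2, d(OV,Y)=29/2
2. join C+H (d=3) ⇒ CH; edges |C|=3/2, |H|=3/2
  updated: d(CH,F)=10, d(CH,OV)=17/2, d(CH,S)=12, d(CH,Y)=15/2
3. join F+Y (d=3) ⇒ FY; edges |F|=3/2, |Y|=3/2
  updated: d(CH,FY)=35/4, d(FY,OV)=13, d(FY,S)=14
4. join CH+OV (d=17/2) ⇒ CHOV; edges |CH|=11/4, |OV|=13/4
  updated: d(CHOV,FY)=87/8, d(CHOV,S)=49/4
5. join CHOV+FY (d=87/8) ⇒ CFHOVY; edges |CHOV|=19/16, |FY|=63/16
  updated: d(CFHOVY,S)=77/6
6. join CFHOVY+S (d=77/6) ⇒ CFHOSVY; edges |CFHOVY|=47/48, |S|=77/12
final tree: ((((C:3/2,H:3/2):11/4,(O:1,V:1):13/4):19/16,(F:3/2,Y:3/2):63/16):47/48,S:77/12)
total length: 1273/48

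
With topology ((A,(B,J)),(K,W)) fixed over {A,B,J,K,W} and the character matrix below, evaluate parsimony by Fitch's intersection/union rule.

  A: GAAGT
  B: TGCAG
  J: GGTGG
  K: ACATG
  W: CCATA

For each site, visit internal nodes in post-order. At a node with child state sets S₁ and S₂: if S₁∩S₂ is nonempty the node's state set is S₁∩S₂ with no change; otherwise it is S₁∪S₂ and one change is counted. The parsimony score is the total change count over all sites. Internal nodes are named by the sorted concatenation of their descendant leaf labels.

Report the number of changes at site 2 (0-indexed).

2

[col 0] BJ: children B:{T}, J:{G} ∪→ {G,T}; cost 1
[col 0] ABJ: children A:{G}, BJ:{G,T} ∩→ {G}; cost 0
[col 0] KW: children K:{A}, W:{C} ∪→ {A,C}; cost 1
[col 0] ABJKW: children ABJ:{G}, KW:{A,C} ∪→ {A,C,G}; cost 1
[col 1] BJ: children B:{G}, J:{G} ∩→ {G}; cost 0
[col 1] ABJ: children A:{A}, BJ:{G} ∪→ {A,G}; cost 1
[col 1] KW: children K:{C}, W:{C} ∩→ {C}; cost 0
[col 1] ABJKW: children ABJ:{A,G}, KW:{C} ∪→ {A,C,G}; cost 1
[col 2] BJ: children B:{C}, J:{T} ∪→ {C,T}; cost 1
[col 2] ABJ: children A:{A}, BJ:{C,T} ∪→ {A,C,T}; cost 1
[col 2] KW: children K:{A}, W:{A} ∩→ {A}; cost 0
[col 2] ABJKW: children ABJ:{A,C,T}, KW:{A} ∩→ {A}; cost 0
[col 3] BJ: children B:{A}, J:{G} ∪→ {A,G}; cost 1
[col 3] ABJ: children A:{G}, BJ:{A,G} ∩→ {G}; cost 0
[col 3] KW: children K:{T}, W:{T} ∩→ {T}; cost 0
[col 3] ABJKW: children ABJ:{G}, KW:{T} ∪→ {G,T}; cost 1
[col 4] BJ: children B:{G}, J:{G} ∩→ {G}; cost 0
[col 4] ABJ: children A:{T}, BJ:{G} ∪→ {G,T}; cost 1
[col 4] KW: children K:{G}, W:{A} ∪→ {A,G}; cost 1
[col 4] ABJKW: children ABJ:{G,T}, KW:{A,G} ∩→ {G}; cost 0
per-site changes: [3, 2, 2, 2, 2]; total = 11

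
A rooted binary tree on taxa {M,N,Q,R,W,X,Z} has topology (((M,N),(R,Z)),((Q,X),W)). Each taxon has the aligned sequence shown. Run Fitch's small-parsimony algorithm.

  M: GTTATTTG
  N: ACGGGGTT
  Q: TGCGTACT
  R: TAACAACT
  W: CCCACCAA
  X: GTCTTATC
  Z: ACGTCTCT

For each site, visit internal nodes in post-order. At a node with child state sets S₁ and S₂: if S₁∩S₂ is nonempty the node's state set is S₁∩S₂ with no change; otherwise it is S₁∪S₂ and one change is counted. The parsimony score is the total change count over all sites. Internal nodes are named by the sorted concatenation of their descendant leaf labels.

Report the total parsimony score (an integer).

[col 0] MN: children M:{G}, N:{A} ∪→ {A,G}; cost 1
[col 0] RZ: children R:{T}, Z:{A} ∪→ {A,T}; cost 1
[col 0] MNRZ: children MN:{A,G}, RZ:{A,T} ∩→ {A}; cost 0
[col 0] QX: children Q:{T}, X:{G} ∪→ {G,T}; cost 1
[col 0] QWX: children QX:{G,T}, W:{C} ∪→ {C,G,T}; cost 1
[col 0] MNQRWXZ: children MNRZ:{A}, QWX:{C,G,T} ∪→ {A,C,G,T}; cost 1
[col 1] MN: children M:{T}, N:{C} ∪→ {C,T}; cost 1
[col 1] RZ: children R:{A}, Z:{C} ∪→ {A,C}; cost 1
[col 1] MNRZ: children MN:{C,T}, RZ:{A,C} ∩→ {C}; cost 0
[col 1] QX: children Q:{G}, X:{T} ∪→ {G,T}; cost 1
[col 1] QWX: children QX:{G,T}, W:{C} ∪→ {C,G,T}; cost 1
[col 1] MNQRWXZ: children MNRZ:{C}, QWX:{C,G,T} ∩→ {C}; cost 0
[col 2] MN: children M:{T}, N:{G} ∪→ {G,T}; cost 1
[col 2] RZ: children R:{A}, Z:{G} ∪→ {A,G}; cost 1
[col 2] MNRZ: children MN:{G,T}, RZ:{A,G} ∩→ {G}; cost 0
[col 2] QX: children Q:{C}, X:{C} ∩→ {C}; cost 0
[col 2] QWX: children QX:{C}, W:{C} ∩→ {C}; cost 0
[col 2] MNQRWXZ: children MNRZ:{G}, QWX:{C} ∪→ {C,G}; cost 1
[col 3] MN: children M:{A}, N:{G} ∪→ {A,G}; cost 1
[col 3] RZ: children R:{C}, Z:{T} ∪→ {C,T}; cost 1
[col 3] MNRZ: children MN:{A,G}, RZ:{C,T} ∪→ {A,C,G,T}; cost 1
[col 3] QX: children Q:{G}, X:{T} ∪→ {G,T}; cost 1
[col 3] QWX: children QX:{G,T}, W:{A} ∪→ {A,G,T}; cost 1
[col 3] MNQRWXZ: children MNRZ:{A,C,G,T}, QWX:{A,G,T} ∩→ {A,G,T}; cost 0
[col 4] MN: children M:{T}, N:{G} ∪→ {G,T}; cost 1
[col 4] RZ: children R:{A}, Z:{C} ∪→ {A,C}; cost 1
[col 4] MNRZ: children MN:{G,T}, RZ:{A,C} ∪→ {A,C,G,T}; cost 1
[col 4] QX: children Q:{T}, X:{T} ∩→ {T}; cost 0
[col 4] QWX: children QX:{T}, W:{C} ∪→ {C,T}; cost 1
[col 4] MNQRWXZ: children MNRZ:{A,C,G,T}, QWX:{C,T} ∩→ {C,T}; cost 0
[col 5] MN: children M:{T}, N:{G} ∪→ {G,T}; cost 1
[col 5] RZ: children R:{A}, Z:{T} ∪→ {A,T}; cost 1
[col 5] MNRZ: children MN:{G,T}, RZ:{A,T} ∩→ {T}; cost 0
[col 5] QX: children Q:{A}, X:{A} ∩→ {A}; cost 0
[col 5] QWX: children QX:{A}, W:{C} ∪→ {A,C}; cost 1
[col 5] MNQRWXZ: children MNRZ:{T}, QWX:{A,C} ∪→ {A,C,T}; cost 1
[col 6] MN: children M:{T}, N:{T} ∩→ {T}; cost 0
[col 6] RZ: children R:{C}, Z:{C} ∩→ {C}; cost 0
[col 6] MNRZ: children MN:{T}, RZ:{C} ∪→ {C,T}; cost 1
[col 6] QX: children Q:{C}, X:{T} ∪→ {C,T}; cost 1
[col 6] QWX: children QX:{C,T}, W:{A} ∪→ {A,C,T}; cost 1
[col 6] MNQRWXZ: children MNRZ:{C,T}, QWX:{A,C,T} ∩→ {C,T}; cost 0
[col 7] MN: children M:{G}, N:{T} ∪→ {G,T}; cost 1
[col 7] RZ: children R:{T}, Z:{T} ∩→ {T}; cost 0
[col 7] MNRZ: children MN:{G,T}, RZ:{T} ∩→ {T}; cost 0
[col 7] QX: children Q:{T}, X:{C} ∪→ {C,T}; cost 1
[col 7] QWX: children QX:{C,T}, W:{A} ∪→ {A,C,T}; cost 1
[col 7] MNQRWXZ: children MNRZ:{T}, QWX:{A,C,T} ∩→ {T}; cost 0
per-site changes: [5, 4, 3, 5, 4, 4, 3, 3]; total = 31

31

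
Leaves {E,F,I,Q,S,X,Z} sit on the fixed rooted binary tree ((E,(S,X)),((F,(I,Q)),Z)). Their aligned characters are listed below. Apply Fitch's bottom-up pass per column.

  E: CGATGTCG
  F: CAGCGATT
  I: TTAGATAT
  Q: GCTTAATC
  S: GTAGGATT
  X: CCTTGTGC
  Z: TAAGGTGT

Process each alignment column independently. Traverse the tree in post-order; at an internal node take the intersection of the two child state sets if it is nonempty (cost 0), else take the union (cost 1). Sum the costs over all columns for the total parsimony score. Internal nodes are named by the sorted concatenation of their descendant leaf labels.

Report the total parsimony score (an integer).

[col 0] SX: children S:{G}, X:{C} ∪→ {C,G}; cost 1
[col 0] ESX: children E:{C}, SX:{C,G} ∩→ {C}; cost 0
[col 0] IQ: children I:{T}, Q:{G} ∪→ {G,T}; cost 1
[col 0] FIQ: children F:{C}, IQ:{G,T} ∪→ {C,G,T}; cost 1
[col 0] FIQZ: children FIQ:{C,G,T}, Z:{T} ∩→ {T}; cost 0
[col 0] EFIQSXZ: children ESX:{C}, FIQZ:{T} ∪→ {C,T}; cost 1
[col 1] SX: children S:{T}, X:{C} ∪→ {C,T}; cost 1
[col 1] ESX: children E:{G}, SX:{C,T} ∪→ {C,G,T}; cost 1
[col 1] IQ: children I:{T}, Q:{C} ∪→ {C,T}; cost 1
[col 1] FIQ: children F:{A}, IQ:{C,T} ∪→ {A,C,T}; cost 1
[col 1] FIQZ: children FIQ:{A,C,T}, Z:{A} ∩→ {A}; cost 0
[col 1] EFIQSXZ: children ESX:{C,G,T}, FIQZ:{A} ∪→ {A,C,G,T}; cost 1
[col 2] SX: children S:{A}, X:{T} ∪→ {A,T}; cost 1
[col 2] ESX: children E:{A}, SX:{A,T} ∩→ {A}; cost 0
[col 2] IQ: children I:{A}, Q:{T} ∪→ {A,T}; cost 1
[col 2] FIQ: children F:{G}, IQ:{A,T} ∪→ {A,G,T}; cost 1
[col 2] FIQZ: children FIQ:{A,G,T}, Z:{A} ∩→ {A}; cost 0
[col 2] EFIQSXZ: children ESX:{A}, FIQZ:{A} ∩→ {A}; cost 0
[col 3] SX: children S:{G}, X:{T} ∪→ {G,T}; cost 1
[col 3] ESX: children E:{T}, SX:{G,T} ∩→ {T}; cost 0
[col 3] IQ: children I:{G}, Q:{T} ∪→ {G,T}; cost 1
[col 3] FIQ: children F:{C}, IQ:{G,T} ∪→ {C,G,T}; cost 1
[col 3] FIQZ: children FIQ:{C,G,T}, Z:{G} ∩→ {G}; cost 0
[col 3] EFIQSXZ: children ESX:{T}, FIQZ:{G} ∪→ {G,T}; cost 1
[col 4] SX: children S:{G}, X:{G} ∩→ {G}; cost 0
[col 4] ESX: children E:{G}, SX:{G} ∩→ {G}; cost 0
[col 4] IQ: children I:{A}, Q:{A} ∩→ {A}; cost 0
[col 4] FIQ: children F:{G}, IQ:{A} ∪→ {A,G}; cost 1
[col 4] FIQZ: children FIQ:{A,G}, Z:{G} ∩→ {G}; cost 0
[col 4] EFIQSXZ: children ESX:{G}, FIQZ:{G} ∩→ {G}; cost 0
[col 5] SX: children S:{A}, X:{T} ∪→ {A,T}; cost 1
[col 5] ESX: children E:{T}, SX:{A,T} ∩→ {T}; cost 0
[col 5] IQ: children I:{T}, Q:{A} ∪→ {A,T}; cost 1
[col 5] FIQ: children F:{A}, IQ:{A,T} ∩→ {A}; cost 0
[col 5] FIQZ: children FIQ:{A}, Z:{T} ∪→ {A,T}; cost 1
[col 5] EFIQSXZ: children ESX:{T}, FIQZ:{A,T} ∩→ {T}; cost 0
[col 6] SX: children S:{T}, X:{G} ∪→ {G,T}; cost 1
[col 6] ESX: children E:{C}, SX:{G,T} ∪→ {C,G,T}; cost 1
[col 6] IQ: children I:{A}, Q:{T} ∪→ {A,T}; cost 1
[col 6] FIQ: children F:{T}, IQ:{A,T} ∩→ {T}; cost 0
[col 6] FIQZ: children FIQ:{T}, Z:{G} ∪→ {G,T}; cost 1
[col 6] EFIQSXZ: children ESX:{C,G,T}, FIQZ:{G,T} ∩→ {G,T}; cost 0
[col 7] SX: children S:{T}, X:{C} ∪→ {C,T}; cost 1
[col 7] ESX: children E:{G}, SX:{C,T} ∪→ {C,G,T}; cost 1
[col 7] IQ: children I:{T}, Q:{C} ∪→ {C,T}; cost 1
[col 7] FIQ: children F:{T}, IQ:{C,T} ∩→ {T}; cost 0
[col 7] FIQZ: children FIQ:{T}, Z:{T} ∩→ {T}; cost 0
[col 7] EFIQSXZ: children ESX:{C,G,T}, FIQZ:{T} ∩→ {T}; cost 0
per-site changes: [4, 5, 3, 4, 1, 3, 4, 3]; total = 27

27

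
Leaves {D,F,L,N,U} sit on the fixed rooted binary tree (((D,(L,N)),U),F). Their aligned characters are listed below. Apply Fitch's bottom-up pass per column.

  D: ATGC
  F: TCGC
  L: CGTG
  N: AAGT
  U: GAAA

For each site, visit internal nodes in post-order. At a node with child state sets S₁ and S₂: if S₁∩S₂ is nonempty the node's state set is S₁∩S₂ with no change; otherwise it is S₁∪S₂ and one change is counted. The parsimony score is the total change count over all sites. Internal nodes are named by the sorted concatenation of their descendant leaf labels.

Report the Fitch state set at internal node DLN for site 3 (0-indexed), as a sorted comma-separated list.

C,G,T

LN@0: {C} ∪ {A} = {A,C} (union, +1)
DLN@0: {A} ∩ {A,C} = {A} (intersection, +0)
DLNU@0: {A} ∪ {G} = {A,G} (union, +1)
DFLNU@0: {A,G} ∪ {T} = {A,G,T} (union, +1)
LN@1: {G} ∪ {A} = {A,G} (union, +1)
DLN@1: {T} ∪ {A,G} = {A,G,T} (union, +1)
DLNU@1: {A,G,T} ∩ {A} = {A} (intersection, +0)
DFLNU@1: {A} ∪ {C} = {A,C} (union, +1)
LN@2: {T} ∪ {G} = {G,T} (union, +1)
DLN@2: {G} ∩ {G,T} = {G} (intersection, +0)
DLNU@2: {G} ∪ {A} = {A,G} (union, +1)
DFLNU@2: {A,G} ∩ {G} = {G} (intersection, +0)
LN@3: {G} ∪ {T} = {G,T} (union, +1)
DLN@3: {C} ∪ {G,T} = {C,G,T} (union, +1)
DLNU@3: {C,G,T} ∪ {A} = {A,C,G,T} (union, +1)
DFLNU@3: {A,C,G,T} ∩ {C} = {C} (intersection, +0)
per-site changes: [3, 3, 2, 3]; total = 11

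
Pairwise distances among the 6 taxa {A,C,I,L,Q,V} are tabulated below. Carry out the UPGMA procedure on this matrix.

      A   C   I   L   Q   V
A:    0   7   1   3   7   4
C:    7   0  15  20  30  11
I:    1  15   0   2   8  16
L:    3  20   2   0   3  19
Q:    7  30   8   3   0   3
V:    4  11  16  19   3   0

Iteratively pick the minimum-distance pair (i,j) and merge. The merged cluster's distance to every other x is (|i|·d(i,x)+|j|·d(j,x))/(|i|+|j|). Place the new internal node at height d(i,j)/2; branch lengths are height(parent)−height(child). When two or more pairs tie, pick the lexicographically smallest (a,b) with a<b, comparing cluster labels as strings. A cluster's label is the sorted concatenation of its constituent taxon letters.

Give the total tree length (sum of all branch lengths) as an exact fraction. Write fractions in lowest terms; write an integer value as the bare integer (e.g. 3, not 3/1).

123/5

1. join A+I (d=1) ⇒ AI; edges |A|=1/2, |I|=1/2
  updated: d(AI,C)=11, d(AI,L)=5/2, d(AI,Q)=15/2, d(AI,V)=10
2. join AI+L (d=5/2) ⇒ AIL; edges |AI|=3/4, |L|=5/4
  updated: d(AIL,C)=14, d(AIL,Q)=6, d(AIL,V)=13
3. join Q+V (d=3) ⇒ QV; edges |Q|=3/2, |V|=3/2
  updated: d(AIL,QV)=19/2, d(C,QV)=41/2
4. join AIL+QV (d=19/2) ⇒ AILQV; edges |AIL|=7/2, |QV|=13/4
  updated: d(AILQV,C)=83/5
5. join AILQV+C (d=83/5) ⇒ ACILQV; edges |AILQV|=71/20, |C|=83/10
final tree: ((((A:1/2,I:1/2):3/4,L:5/4):7/2,(Q:3/2,V:3/2):13/4):71/20,C:83/10)
total length: 123/5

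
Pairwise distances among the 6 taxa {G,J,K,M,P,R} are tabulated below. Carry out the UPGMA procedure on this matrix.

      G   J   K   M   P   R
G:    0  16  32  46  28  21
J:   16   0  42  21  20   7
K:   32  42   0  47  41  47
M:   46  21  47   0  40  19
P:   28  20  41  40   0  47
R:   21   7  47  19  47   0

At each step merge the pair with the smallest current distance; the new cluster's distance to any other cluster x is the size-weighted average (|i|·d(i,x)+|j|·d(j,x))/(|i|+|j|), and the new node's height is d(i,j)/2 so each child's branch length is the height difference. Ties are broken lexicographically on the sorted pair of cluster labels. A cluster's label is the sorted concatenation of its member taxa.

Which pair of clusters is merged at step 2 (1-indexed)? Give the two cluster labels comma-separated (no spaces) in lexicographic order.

step 1: merge (J,R) at d=7; branch lengths J→7/2, R→7/2; new cluster JR
  updated: d(G,JR)=37/2, d(JR,K)=89/2, d(JR,M)=20, d(JR,P)=67/2
step 2: merge (G,JR) at d=37/2; branch lengths G→37/4, JR→23/4; new cluster GJR
  updated: d(GJR,K)=121/3, d(GJR,M)=86/3, d(GJR,P)=95/3
step 3: merge (GJR,M) at d=86/3; branch lengths GJR→61/12, M→43/3; new cluster GJMR
  updated: d(GJMR,K)=42, d(GJMR,P)=135/4
step 4: merge (GJMR,P) at d=135/4; branch lengths GJMR→61/24, P→135/8; new cluster GJMPR
  updated: d(GJMPR,K)=209/5
step 5: merge (GJMPR,K) at d=209/5; branch lengths GJMPR→161/40, K→209/10; new cluster GJKMPR
final tree: ((((G:37/4,(J:7/2,R:7/2):23/4):61/12,M:43/3):61/24,P:135/8):161/40,K:209/10)
total length: 10291/120

G,JR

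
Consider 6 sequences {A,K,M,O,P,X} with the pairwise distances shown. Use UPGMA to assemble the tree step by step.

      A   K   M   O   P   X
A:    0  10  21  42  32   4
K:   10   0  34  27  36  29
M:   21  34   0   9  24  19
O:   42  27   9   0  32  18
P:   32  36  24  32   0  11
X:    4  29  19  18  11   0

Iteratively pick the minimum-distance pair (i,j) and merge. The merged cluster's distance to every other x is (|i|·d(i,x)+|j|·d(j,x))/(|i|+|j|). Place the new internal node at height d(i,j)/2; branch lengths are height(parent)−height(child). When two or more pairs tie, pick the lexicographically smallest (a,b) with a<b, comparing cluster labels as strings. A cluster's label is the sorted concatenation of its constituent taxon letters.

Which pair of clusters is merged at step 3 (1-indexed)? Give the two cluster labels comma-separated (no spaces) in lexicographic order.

1. join A+X (d=4) ⇒ AX; edges |A|=2, |X|=2
  updated: d(AX,K)=39/2, d(AX,M)=20, d(AX,O)=30, d(AX,P)=43/2
2. join M+O (d=9) ⇒ MO; edges |M|=9/2, |O|=9/2
  updated: d(AX,MO)=25, d(K,MO)=61/2, d(MO,P)=28
3. join AX+K (d=39/2) ⇒ AKX; edges |AX|=31/4, |K|=39/4
  updated: d(AKX,MO)=161/6, d(AKX,P)=79/3
4. join AKX+P (d=79/3) ⇒ AKPX; edges |AKX|=41/12, |P|=79/6
  updated: d(AKPX,MO)=217/8
5. join AKPX+MO (d=217/8) ⇒ AKMOPX; edges |AKPX|=19/48, |MO|=145/16
final tree: ((((A:2,X:2):31/4,K:39/4):41/12,P:79/6):19/48,(M:9/2,O:9/2):145/16)
total length: 1357/24

AX,K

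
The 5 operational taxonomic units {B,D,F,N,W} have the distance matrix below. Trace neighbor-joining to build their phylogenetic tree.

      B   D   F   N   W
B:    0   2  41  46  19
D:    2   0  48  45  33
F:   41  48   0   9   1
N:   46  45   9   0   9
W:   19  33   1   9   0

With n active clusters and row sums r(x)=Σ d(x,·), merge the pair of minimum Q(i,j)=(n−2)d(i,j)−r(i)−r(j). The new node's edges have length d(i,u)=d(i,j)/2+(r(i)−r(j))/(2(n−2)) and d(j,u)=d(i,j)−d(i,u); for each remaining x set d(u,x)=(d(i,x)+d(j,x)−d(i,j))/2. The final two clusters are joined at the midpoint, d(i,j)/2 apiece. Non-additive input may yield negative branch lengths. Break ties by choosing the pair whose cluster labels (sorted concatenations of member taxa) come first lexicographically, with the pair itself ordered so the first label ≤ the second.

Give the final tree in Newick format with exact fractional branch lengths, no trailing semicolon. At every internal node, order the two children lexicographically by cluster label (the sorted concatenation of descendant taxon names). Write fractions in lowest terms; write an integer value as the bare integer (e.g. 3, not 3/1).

step 1: merge (B,D) at d=2, Q=-230; branch lengths B→-7/3, D→13/3; new cluster BD
  updated: d(BD,F)=87/2, d(BD,N)=89/2, d(BD,W)=25
step 2: merge (BD,W) at d=25, Q=-98; branch lengths BD→32, W→-7; new cluster BDW
  updated: d(BDW,F)=39/4, d(BDW,N)=57/4
step 3: merge (BDW,F) at d=39/4, Q=-33; branch lengths BDW→15/2, F→9/4; new cluster BDFW
  updated: d(BDFW,N)=27/4
step 4: merge (BDFW,N) at d=27/4; branch lengths BDFW→27/8, N→27/8; new cluster BDFNW
final tree: ((((B:-7/3,D:13/3):32,W:-7):15/2,F:9/4):27/8,N:27/8)
total length: 87/2

((((B:-7/3,D:13/3):32,W:-7):15/2,F:9/4):27/8,N:27/8)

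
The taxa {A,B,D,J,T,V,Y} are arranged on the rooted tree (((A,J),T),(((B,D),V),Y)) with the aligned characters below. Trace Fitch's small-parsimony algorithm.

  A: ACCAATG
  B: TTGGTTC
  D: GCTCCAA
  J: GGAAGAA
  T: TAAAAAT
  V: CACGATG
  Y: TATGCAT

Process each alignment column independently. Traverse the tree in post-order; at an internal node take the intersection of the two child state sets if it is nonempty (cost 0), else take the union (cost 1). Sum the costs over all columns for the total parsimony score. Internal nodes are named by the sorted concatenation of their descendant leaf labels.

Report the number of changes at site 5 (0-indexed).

3

AJ@0: {A} ∪ {G} = {A,G} (union, +1)
AJT@0: {A,G} ∪ {T} = {A,G,T} (union, +1)
BD@0: {T} ∪ {G} = {G,T} (union, +1)
BDV@0: {G,T} ∪ {C} = {C,G,T} (union, +1)
BDVY@0: {C,G,T} ∩ {T} = {T} (intersection, +0)
ABDJTVY@0: {A,G,T} ∩ {T} = {T} (intersection, +0)
AJ@1: {C} ∪ {G} = {C,G} (union, +1)
AJT@1: {C,G} ∪ {A} = {A,C,G} (union, +1)
BD@1: {T} ∪ {C} = {C,T} (union, +1)
BDV@1: {C,T} ∪ {A} = {A,C,T} (union, +1)
BDVY@1: {A,C,T} ∩ {A} = {A} (intersection, +0)
ABDJTVY@1: {A,C,G} ∩ {A} = {A} (intersection, +0)
AJ@2: {C} ∪ {A} = {A,C} (union, +1)
AJT@2: {A,C} ∩ {A} = {A} (intersection, +0)
BD@2: {G} ∪ {T} = {G,T} (union, +1)
BDV@2: {G,T} ∪ {C} = {C,G,T} (union, +1)
BDVY@2: {C,G,T} ∩ {T} = {T} (intersection, +0)
ABDJTVY@2: {A} ∪ {T} = {A,T} (union, +1)
AJ@3: {A} ∩ {A} = {A} (intersection, +0)
AJT@3: {A} ∩ {A} = {A} (intersection, +0)
BD@3: {G} ∪ {C} = {C,G} (union, +1)
BDV@3: {C,G} ∩ {G} = {G} (intersection, +0)
BDVY@3: {G} ∩ {G} = {G} (intersection, +0)
ABDJTVY@3: {A} ∪ {G} = {A,G} (union, +1)
AJ@4: {A} ∪ {G} = {A,G} (union, +1)
AJT@4: {A,G} ∩ {A} = {A} (intersection, +0)
BD@4: {T} ∪ {C} = {C,T} (union, +1)
BDV@4: {C,T} ∪ {A} = {A,C,T} (union, +1)
BDVY@4: {A,C,T} ∩ {C} = {C} (intersection, +0)
ABDJTVY@4: {A} ∪ {C} = {A,C} (union, +1)
AJ@5: {T} ∪ {A} = {A,T} (union, +1)
AJT@5: {A,T} ∩ {A} = {A} (intersection, +0)
BD@5: {T} ∪ {A} = {A,T} (union, +1)
BDV@5: {A,T} ∩ {T} = {T} (intersection, +0)
BDVY@5: {T} ∪ {A} = {A,T} (union, +1)
ABDJTVY@5: {A} ∩ {A,T} = {A} (intersection, +0)
AJ@6: {G} ∪ {A} = {A,G} (union, +1)
AJT@6: {A,G} ∪ {T} = {A,G,T} (union, +1)
BD@6: {C} ∪ {A} = {A,C} (union, +1)
BDV@6: {A,C} ∪ {G} = {A,C,G} (union, +1)
BDVY@6: {A,C,G} ∪ {T} = {A,C,G,T} (union, +1)
ABDJTVY@6: {A,G,T} ∩ {A,C,G,T} = {A,G,T} (intersection, +0)
per-site changes: [4, 4, 4, 2, 4, 3, 5]; total = 26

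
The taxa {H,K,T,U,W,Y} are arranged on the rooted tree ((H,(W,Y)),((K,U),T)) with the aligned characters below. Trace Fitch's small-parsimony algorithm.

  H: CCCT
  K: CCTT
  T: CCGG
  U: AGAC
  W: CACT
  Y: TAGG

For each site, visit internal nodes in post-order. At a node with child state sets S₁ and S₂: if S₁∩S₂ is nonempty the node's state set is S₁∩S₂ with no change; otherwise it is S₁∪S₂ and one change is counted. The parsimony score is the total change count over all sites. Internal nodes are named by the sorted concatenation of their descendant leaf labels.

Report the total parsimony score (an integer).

site 0, node WY: W={C} ∪ Y={T} → {C,T} (+1)
site 0, node HWY: H={C} ∩ WY={C,T} → {C} (+0)
site 0, node KU: K={C} ∪ U={A} → {A,C} (+1)
site 0, node KTU: KU={A,C} ∩ T={C} → {C} (+0)
site 0, node HKTUWY: HWY={C} ∩ KTU={C} → {C} (+0)
site 1, node WY: W={A} ∩ Y={A} → {A} (+0)
site 1, node HWY: H={C} ∪ WY={A} → {A,C} (+1)
site 1, node KU: K={C} ∪ U={G} → {C,G} (+1)
site 1, node KTU: KU={C,G} ∩ T={C} → {C} (+0)
site 1, node HKTUWY: HWY={A,C} ∩ KTU={C} → {C} (+0)
site 2, node WY: W={C} ∪ Y={G} → {C,G} (+1)
site 2, node HWY: H={C} ∩ WY={C,G} → {C} (+0)
site 2, node KU: K={T} ∪ U={A} → {A,T} (+1)
site 2, node KTU: KU={A,T} ∪ T={G} → {A,G,T} (+1)
site 2, node HKTUWY: HWY={C} ∪ KTU={A,G,T} → {A,C,G,T} (+1)
site 3, node WY: W={T} ∪ Y={G} → {G,T} (+1)
site 3, node HWY: H={T} ∩ WY={G,T} → {T} (+0)
site 3, node KU: K={T} ∪ U={C} → {C,T} (+1)
site 3, node KTU: KU={C,T} ∪ T={G} → {C,G,T} (+1)
site 3, node HKTUWY: HWY={T} ∩ KTU={C,G,T} → {T} (+0)
per-site changes: [2, 2, 4, 3]; total = 11

11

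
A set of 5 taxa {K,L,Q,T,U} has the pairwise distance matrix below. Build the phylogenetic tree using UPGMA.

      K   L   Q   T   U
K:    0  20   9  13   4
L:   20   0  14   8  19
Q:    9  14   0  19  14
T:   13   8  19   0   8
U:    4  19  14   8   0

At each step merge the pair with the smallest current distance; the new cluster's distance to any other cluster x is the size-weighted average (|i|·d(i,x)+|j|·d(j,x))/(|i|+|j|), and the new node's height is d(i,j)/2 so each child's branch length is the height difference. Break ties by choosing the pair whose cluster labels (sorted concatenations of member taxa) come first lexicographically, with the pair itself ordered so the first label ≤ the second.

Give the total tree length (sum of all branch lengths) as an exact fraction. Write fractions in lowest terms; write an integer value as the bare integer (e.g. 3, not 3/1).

iteration 1: select K,U (d=4); attach at lengths (2, 2); label the merged cluster KU
  updated: d(KU,L)=39/2, d(KU,Q)=23/2, d(KU,T)=21/2
iteration 2: select L,T (d=8); attach at lengths (4, 4); label the merged cluster LT
  updated: d(KU,LT)=15, d(LT,Q)=33/2
iteration 3: select KU,Q (d=23/2); attach at lengths (15/4, 23/4); label the merged cluster KQU
  updated: d(KQU,LT)=31/2
iteration 4: select KQU,LT (d=31/2); attach at lengths (2, 15/4); label the merged cluster KLQTU
final tree: (((K:2,U:2):15/4,Q:23/4):2,(L:4,T:4):15/4)
total length: 109/4

109/4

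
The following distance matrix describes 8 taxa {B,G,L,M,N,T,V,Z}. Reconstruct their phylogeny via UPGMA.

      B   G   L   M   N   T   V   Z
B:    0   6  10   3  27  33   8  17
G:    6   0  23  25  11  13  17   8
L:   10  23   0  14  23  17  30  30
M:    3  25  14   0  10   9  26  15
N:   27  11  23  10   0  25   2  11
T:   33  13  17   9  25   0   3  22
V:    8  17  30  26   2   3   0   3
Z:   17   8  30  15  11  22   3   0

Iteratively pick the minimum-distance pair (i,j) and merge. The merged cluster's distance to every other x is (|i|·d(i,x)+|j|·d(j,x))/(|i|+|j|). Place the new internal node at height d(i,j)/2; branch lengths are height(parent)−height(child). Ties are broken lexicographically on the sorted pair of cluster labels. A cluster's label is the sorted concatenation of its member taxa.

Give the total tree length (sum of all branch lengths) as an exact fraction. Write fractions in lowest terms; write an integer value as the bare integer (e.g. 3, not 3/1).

5497/120

1. join N+V (d=2) ⇒ NV; edges |N|=1, |V|=1
  updated: d(B,NV)=35/2, d(G,NV)=14, d(L,NV)=53/2, d(M,NV)=18, d(NV,T)=14, d(NV,Z)=7
2. join B+M (d=3) ⇒ BM; edges |B|=3/2, |M|=3/2
  updated: d(BM,G)=31/2, d(BM,L)=12, d(BM,NV)=71/4, d(BM,T)=21, d(BM,Z)=16
3. join NV+Z (d=7) ⇒ NVZ; edges |NV|=5/2, |Z|=7/2
  updated: d(BM,NVZ)=103/6, d(G,NVZ)=12, d(L,NVZ)=83/3, d(NVZ,T)=50/3
4. join BM+L (d=12) ⇒ BLM; edges |BM|=9/2, |L|=6
  updated: d(BLM,G)=18, d(BLM,NVZ)=62/3, d(BLM,T)=59/3
5. join G+NVZ (d=12) ⇒ GNVZ; edges |G|=6, |NVZ|=5/2
  updated: d(BLM,GNVZ)=20, d(GNVZ,T)=63/4
6. join GNVZ+T (d=63/4) ⇒ GNTVZ; edges |GNVZ|=15/8, |T|=63/8
  updated: d(BLM,GNTVZ)=299/15
7. join BLM+GNTVZ (d=299/15) ⇒ BGLMNTVZ; edges |BLM|=119/30, |GNTVZ|=251/120
final tree: (((B:3/2,M:3/2):9/2,L:6):119/30,((G:6,((N:1,V:1):5/2,Z:7/2):5/2):15/8,T:63/8):251/120)
total length: 5497/120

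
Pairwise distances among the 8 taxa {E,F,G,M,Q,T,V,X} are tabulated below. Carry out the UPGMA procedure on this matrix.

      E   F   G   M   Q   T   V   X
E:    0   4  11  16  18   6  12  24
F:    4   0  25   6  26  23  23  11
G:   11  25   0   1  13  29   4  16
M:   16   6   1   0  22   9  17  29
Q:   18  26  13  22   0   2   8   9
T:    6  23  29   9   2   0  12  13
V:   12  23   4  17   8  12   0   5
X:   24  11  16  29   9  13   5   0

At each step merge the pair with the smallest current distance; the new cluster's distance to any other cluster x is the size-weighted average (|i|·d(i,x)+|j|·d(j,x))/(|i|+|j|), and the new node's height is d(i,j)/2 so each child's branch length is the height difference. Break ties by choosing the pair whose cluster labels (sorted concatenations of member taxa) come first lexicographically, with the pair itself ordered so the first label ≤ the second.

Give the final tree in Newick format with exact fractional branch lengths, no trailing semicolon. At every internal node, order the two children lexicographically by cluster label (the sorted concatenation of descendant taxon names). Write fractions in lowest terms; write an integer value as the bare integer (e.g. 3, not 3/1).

(((E:2,F:2):21/4,(G:1/2,M:1/2):27/4):25/16,((Q:1,T:1):17/4,(V:5/2,X:5/2):11/4):57/16)

iteration 1: select G,M (d=1); attach at lengths (1/2, 1/2); label the merged cluster GM
  updated: d(E,GM)=27/2, d(F,GM)=31/2, d(GM,Q)=35/2, d(GM,T)=19, d(GM,V)=21/2, d(GM,X)=45/2
iteration 2: select Q,T (d=2); attach at lengths (1, 1); label the merged cluster QT
  updated: d(E,QT)=12, d(F,QT)=49/2, d(GM,QT)=73/4, d(QT,V)=10, d(QT,X)=11
iteration 3: select E,F (d=4); attach at lengths (2, 2); label the merged cluster EF
  updated: d(EF,GM)=29/2, d(EF,QT)=73/4, d(EF,V)=35/2, d(EF,X)=35/2
iteration 4: select V,X (d=5); attach at lengths (5/2, 5/2); label the merged cluster VX
  updated: d(EF,VX)=35/2, d(GM,VX)=33/2, d(QT,VX)=21/2
iteration 5: select QT,VX (d=21/2); attach at lengths (17/4, 11/4); label the merged cluster QTVX
  updated: d(EF,QTVX)=143/8, d(GM,QTVX)=139/8
iteration 6: select EF,GM (d=29/2); attach at lengths (21/4, 27/4); label the merged cluster EFGM
  updated: d(EFGM,QTVX)=141/8
iteration 7: select EFGM,QTVX (d=141/8); attach at lengths (25/16, 57/16); label the merged cluster EFGMQTVX
final tree: (((E:2,F:2):21/4,(G:1/2,M:1/2):27/4):25/16,((Q:1,T:1):17/4,(V:5/2,X:5/2):11/4):57/16)
total length: 289/8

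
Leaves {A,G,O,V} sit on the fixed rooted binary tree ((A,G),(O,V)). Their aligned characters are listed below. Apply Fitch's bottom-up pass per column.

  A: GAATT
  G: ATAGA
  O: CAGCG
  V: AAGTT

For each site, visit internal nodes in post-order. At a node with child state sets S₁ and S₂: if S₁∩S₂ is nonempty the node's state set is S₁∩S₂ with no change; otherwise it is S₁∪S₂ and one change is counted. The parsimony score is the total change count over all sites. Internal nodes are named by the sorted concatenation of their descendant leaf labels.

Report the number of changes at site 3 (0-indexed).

2

site 0, node AG: A={G} ∪ G={A} → {A,G} (+1)
site 0, node OV: O={C} ∪ V={A} → {A,C} (+1)
site 0, node AGOV: AG={A,G} ∩ OV={A,C} → {A} (+0)
site 1, node AG: A={A} ∪ G={T} → {A,T} (+1)
site 1, node OV: O={A} ∩ V={A} → {A} (+0)
site 1, node AGOV: AG={A,T} ∩ OV={A} → {A} (+0)
site 2, node AG: A={A} ∩ G={A} → {A} (+0)
site 2, node OV: O={G} ∩ V={G} → {G} (+0)
site 2, node AGOV: AG={A} ∪ OV={G} → {A,G} (+1)
site 3, node AG: A={T} ∪ G={G} → {G,T} (+1)
site 3, node OV: O={C} ∪ V={T} → {C,T} (+1)
site 3, node AGOV: AG={G,T} ∩ OV={C,T} → {T} (+0)
site 4, node AG: A={T} ∪ G={A} → {A,T} (+1)
site 4, node OV: O={G} ∪ V={T} → {G,T} (+1)
site 4, node AGOV: AG={A,T} ∩ OV={G,T} → {T} (+0)
per-site changes: [2, 1, 1, 2, 2]; total = 8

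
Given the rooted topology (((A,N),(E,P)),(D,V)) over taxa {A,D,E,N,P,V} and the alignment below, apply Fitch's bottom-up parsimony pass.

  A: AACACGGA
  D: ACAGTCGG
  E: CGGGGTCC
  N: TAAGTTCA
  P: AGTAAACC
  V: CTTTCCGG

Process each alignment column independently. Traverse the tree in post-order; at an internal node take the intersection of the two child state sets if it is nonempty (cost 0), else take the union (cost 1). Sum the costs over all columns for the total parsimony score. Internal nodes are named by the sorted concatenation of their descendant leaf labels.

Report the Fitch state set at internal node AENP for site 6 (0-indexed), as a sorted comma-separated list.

AN@0: {A} ∪ {T} = {A,T} (union, +1)
EP@0: {C} ∪ {A} = {A,C} (union, +1)
AENP@0: {A,T} ∩ {A,C} = {A} (intersection, +0)
DV@0: {A} ∪ {C} = {A,C} (union, +1)
ADENPV@0: {A} ∩ {A,C} = {A} (intersection, +0)
AN@1: {A} ∩ {A} = {A} (intersection, +0)
EP@1: {G} ∩ {G} = {G} (intersection, +0)
AENP@1: {A} ∪ {G} = {A,G} (union, +1)
DV@1: {C} ∪ {T} = {C,T} (union, +1)
ADENPV@1: {A,G} ∪ {C,T} = {A,C,G,T} (union, +1)
AN@2: {C} ∪ {A} = {A,C} (union, +1)
EP@2: {G} ∪ {T} = {G,T} (union, +1)
AENP@2: {A,C} ∪ {G,T} = {A,C,G,T} (union, +1)
DV@2: {A} ∪ {T} = {A,T} (union, +1)
ADENPV@2: {A,C,G,T} ∩ {A,T} = {A,T} (intersection, +0)
AN@3: {A} ∪ {G} = {A,G} (union, +1)
EP@3: {G} ∪ {A} = {A,G} (union, +1)
AENP@3: {A,G} ∩ {A,G} = {A,G} (intersection, +0)
DV@3: {G} ∪ {T} = {G,T} (union, +1)
ADENPV@3: {A,G} ∩ {G,T} = {G} (intersection, +0)
AN@4: {C} ∪ {T} = {C,T} (union, +1)
EP@4: {G} ∪ {A} = {A,G} (union, +1)
AENP@4: {C,T} ∪ {A,G} = {A,C,G,T} (union, +1)
DV@4: {T} ∪ {C} = {C,T} (union, +1)
ADENPV@4: {A,C,G,T} ∩ {C,T} = {C,T} (intersection, +0)
AN@5: {G} ∪ {T} = {G,T} (union, +1)
EP@5: {T} ∪ {A} = {A,T} (union, +1)
AENP@5: {G,T} ∩ {A,T} = {T} (intersection, +0)
DV@5: {C} ∩ {C} = {C} (intersection, +0)
ADENPV@5: {T} ∪ {C} = {C,T} (union, +1)
AN@6: {G} ∪ {C} = {C,G} (union, +1)
EP@6: {C} ∩ {C} = {C} (intersection, +0)
AENP@6: {C,G} ∩ {C} = {C} (intersection, +0)
DV@6: {G} ∩ {G} = {G} (intersection, +0)
ADENPV@6: {C} ∪ {G} = {C,G} (union, +1)
AN@7: {A} ∩ {A} = {A} (intersection, +0)
EP@7: {C} ∩ {C} = {C} (intersection, +0)
AENP@7: {A} ∪ {C} = {A,C} (union, +1)
DV@7: {G} ∩ {G} = {G} (intersection, +0)
ADENPV@7: {A,C} ∪ {G} = {A,C,G} (union, +1)
per-site changes: [3, 3, 4, 3, 4, 3, 2, 2]; total = 24

C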